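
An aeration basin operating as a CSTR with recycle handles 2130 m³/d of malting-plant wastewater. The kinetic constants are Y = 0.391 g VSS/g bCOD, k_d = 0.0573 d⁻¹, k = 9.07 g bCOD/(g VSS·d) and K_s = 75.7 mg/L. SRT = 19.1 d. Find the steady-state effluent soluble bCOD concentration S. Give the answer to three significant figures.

S ≈ 2.42 mg/L

Effluent substrate depends only on kinetics and SRT: S = K_s(1 + k_d θ_c) / [θ_c(Yk − k_d) − 1] = 75.7 × (1 + 0.0573 × 19.1) / [19.1 × (0.391 × 9.07 − 0.0573) − 1] = 158.5 / 65.64 = 2.415 mg/L.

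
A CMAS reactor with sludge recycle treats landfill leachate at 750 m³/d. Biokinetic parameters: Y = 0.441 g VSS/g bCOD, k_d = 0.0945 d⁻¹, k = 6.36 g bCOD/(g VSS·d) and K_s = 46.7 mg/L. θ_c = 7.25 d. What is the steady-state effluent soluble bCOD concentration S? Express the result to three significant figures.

For a completely mixed reactor with recycle the Lawrence–McCarty relation gives S = K_s·(1 + k_d·θ_c) / [θ_c·(Y·k − k_d) − 1] = 46.7 × (1 + 0.0945 × 7.25) / [7.25 × (0.441 × 6.36 − 0.0945) − 1] = 78.70 / 18.65 = 4.220 mg/L.

S ≈ 4.22 mg/L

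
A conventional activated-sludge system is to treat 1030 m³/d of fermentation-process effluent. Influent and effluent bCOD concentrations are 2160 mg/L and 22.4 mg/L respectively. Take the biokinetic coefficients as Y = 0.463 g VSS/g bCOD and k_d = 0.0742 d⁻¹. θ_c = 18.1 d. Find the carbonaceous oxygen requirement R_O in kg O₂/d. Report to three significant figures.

R_O ≈ 1580 kg O₂/d

The observed yield is Y_obs = Y/(1 + k_d·θ_c) = 0.463 / (1 + 0.0742 × 18.1) = 0.463 / 2.343 = 0.1976 g VSS per g bCOD removed.
Substrate removed = Q·(S₀ − S) = 1030 m³/d × (2160 − 22.4) g/m³ = 2.2×10^6 g/d = 2202 kg/d.
Net sludge production P_X = 0.1976 × 2202 = 435.1 kg VSS/d.
R_O = Q·ΔS − 1.42 P_X = 2202 − 617.8 = 1584 kg O₂/d.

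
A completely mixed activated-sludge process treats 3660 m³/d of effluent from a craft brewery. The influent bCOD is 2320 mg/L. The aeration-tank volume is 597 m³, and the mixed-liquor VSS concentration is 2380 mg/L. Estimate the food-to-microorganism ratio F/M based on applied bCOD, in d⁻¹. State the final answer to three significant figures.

F/M ≈ 5.98 d⁻¹

F/M = applied load / biomass = Q·S₀/(V·X) = 3660 × 2320 / (597.0 × 2380) = 5.976 d⁻¹.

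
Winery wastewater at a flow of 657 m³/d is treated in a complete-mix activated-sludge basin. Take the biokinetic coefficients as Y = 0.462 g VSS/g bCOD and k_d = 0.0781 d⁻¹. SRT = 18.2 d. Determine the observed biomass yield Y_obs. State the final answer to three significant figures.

Y_obs ≈ 0.191 g VSS/g bCOD

Correct the yield for decay: Y_obs = Y/(1 + k_d θ_c) = 0.462 / (1 + 0.0781 × 18.2) = 0.462 / 2.421 = 0.1908.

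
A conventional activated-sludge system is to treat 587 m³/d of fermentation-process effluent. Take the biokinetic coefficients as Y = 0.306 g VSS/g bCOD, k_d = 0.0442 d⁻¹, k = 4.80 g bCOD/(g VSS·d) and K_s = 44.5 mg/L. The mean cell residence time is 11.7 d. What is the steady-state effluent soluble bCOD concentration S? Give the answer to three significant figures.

From the Monod/SRT balance for a CMAS, S = K_s·(1+k_d θ_c)/[θ_c·(Y k − k_d) − 1] = 44.5 × (1 + 0.0442 × 11.7) / [11.7 × (0.306 × 4.80 − 0.0442) − 1] = 67.51 / 15.67 = 4.309 mg/L.

S ≈ 4.31 mg/L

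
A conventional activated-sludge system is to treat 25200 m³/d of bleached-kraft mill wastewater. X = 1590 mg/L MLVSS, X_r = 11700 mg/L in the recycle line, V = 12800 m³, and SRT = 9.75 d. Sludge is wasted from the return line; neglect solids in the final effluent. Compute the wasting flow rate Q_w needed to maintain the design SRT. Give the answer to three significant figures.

Q_w ≈ 178 m³/d

Wasting from the return line (neglecting effluent solids): Q_w = V·X / (θ_c·X_r) = 12800 × 1590 / (9.75 × 11700) = 178.4 m³/d.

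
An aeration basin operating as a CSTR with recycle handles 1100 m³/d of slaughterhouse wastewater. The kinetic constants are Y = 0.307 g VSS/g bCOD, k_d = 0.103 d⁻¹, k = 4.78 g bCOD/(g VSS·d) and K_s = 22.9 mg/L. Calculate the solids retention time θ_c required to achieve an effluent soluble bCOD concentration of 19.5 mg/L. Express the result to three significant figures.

Specific growth rate at S = 19.5 mg/L: μ = YkS/(K_s+S) = 0.307·4.78·19.5/(22.9+19.5) = 0.6749 d⁻¹.
θ_c = 1/(μ − k_d) = 1/(0.6749 − 0.103) = 1/0.5719 = 1.749 d.

θ_c ≈ 1.75 d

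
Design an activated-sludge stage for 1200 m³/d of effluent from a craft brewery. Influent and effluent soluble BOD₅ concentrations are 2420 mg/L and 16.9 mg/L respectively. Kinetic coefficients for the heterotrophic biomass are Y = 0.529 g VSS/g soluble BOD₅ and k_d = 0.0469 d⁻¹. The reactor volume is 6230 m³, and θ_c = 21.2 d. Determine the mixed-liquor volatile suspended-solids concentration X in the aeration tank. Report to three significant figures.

X ≈ 2600 mg/L

From V·X·(1 + k_d·θ_c) = Y·Q·(S₀ − S)·θ_c: X = 0.529 × 1200 × (2420 − 16.9) × 21.2 / [6230 × (1 + 0.0469 × 21.2)] = 2603 mg/L.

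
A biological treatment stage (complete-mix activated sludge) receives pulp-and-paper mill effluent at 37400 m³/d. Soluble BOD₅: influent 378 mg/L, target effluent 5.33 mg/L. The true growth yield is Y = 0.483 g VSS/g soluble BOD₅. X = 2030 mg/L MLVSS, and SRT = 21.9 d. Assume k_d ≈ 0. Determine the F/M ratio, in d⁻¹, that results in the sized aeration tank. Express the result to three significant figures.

V·X = Y·Q·ΔS·θ_c gives V = 0.483 × 37400 × (378 − 5.33) × 21.9 / 2030 = 72626 m³.
F/M = applied load / biomass = Q·S₀/(V·X) = 37400 × 378 / (72626 × 2030) = 0.09589 d⁻¹.

F/M ≈ 0.0959 d⁻¹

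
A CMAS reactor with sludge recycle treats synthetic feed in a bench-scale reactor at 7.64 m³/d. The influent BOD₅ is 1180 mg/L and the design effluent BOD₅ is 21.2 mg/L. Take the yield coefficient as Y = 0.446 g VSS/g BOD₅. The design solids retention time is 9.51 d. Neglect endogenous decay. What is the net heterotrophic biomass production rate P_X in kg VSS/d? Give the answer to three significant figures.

Since k_d ≈ 0, Y_obs = Y = 0.446 g VSS/g BOD₅.
Substrate removed = Q·(S₀ − S) = 7.64 m³/d × (1180 − 21.2) g/m³ = 8.85×10^3 g/d = 8.853 kg/d.
So the net sludge growth is P_X = 0.4460 × 8.853 = 3.949 kg VSS/d.

P_X ≈ 3.95 kg VSS/d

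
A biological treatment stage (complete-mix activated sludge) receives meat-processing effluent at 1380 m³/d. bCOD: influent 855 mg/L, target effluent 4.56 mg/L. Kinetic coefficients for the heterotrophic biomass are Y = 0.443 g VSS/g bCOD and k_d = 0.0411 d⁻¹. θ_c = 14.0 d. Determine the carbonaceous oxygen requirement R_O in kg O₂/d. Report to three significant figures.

R_O ≈ 705 kg O₂/d

Correct the yield for decay: Y_obs = Y/(1 + k_d θ_c) = 0.443 / (1 + 0.0411 × 14.0) = 0.443 / 1.575 = 0.2812.
Mass of bCOD removed per day: Q(S₀ − S) = 1380 × 850.4 g/m³ = 1174 kg/d.
P_X = Y_obs·Q·(S₀ − S) = 0.2812 × 1174 = 330.0 kg VSS/d.
Carbonaceous O₂ demand = substrate oxidised − cell-mass equivalent = 1174 − 1.42 × 330.0 = 705.0 kg O₂/d.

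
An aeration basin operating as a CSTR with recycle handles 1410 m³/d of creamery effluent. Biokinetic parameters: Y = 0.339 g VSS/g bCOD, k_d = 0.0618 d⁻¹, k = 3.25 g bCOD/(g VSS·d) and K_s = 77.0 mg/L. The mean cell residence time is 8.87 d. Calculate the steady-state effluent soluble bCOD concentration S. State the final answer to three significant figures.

S ≈ 14.5 mg/L

From the Monod/SRT balance for a CMAS, S = K_s·(1+k_d θ_c)/[θ_c·(Y k − k_d) − 1] = 77.0 × (1 + 0.0618 × 8.87) / [8.87 × (0.339 × 3.25 − 0.0618) − 1] = 119.2 / 8.224 = 14.49 mg/L.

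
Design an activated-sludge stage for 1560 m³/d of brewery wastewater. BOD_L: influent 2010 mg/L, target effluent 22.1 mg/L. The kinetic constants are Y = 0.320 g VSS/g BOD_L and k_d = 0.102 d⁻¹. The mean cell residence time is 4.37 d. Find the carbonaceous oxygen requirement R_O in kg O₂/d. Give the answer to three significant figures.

R_O ≈ 2130 kg O₂/d

Observed yield with endogenous decay: Y_obs = Y / (1 + k_d·θ_c) = 0.320 / (1 + 0.102 × 4.37) = 0.320 / 1.446 = 0.2213 g VSS/g BOD_L.
Q·(S₀ − S) = 1560 × (2010 − 22.1) × 10⁻³ = 3101 kg/d removed.
P_X = Y_obs·Q·(S₀ − S) = 0.2213 × 3101 = 686.4 kg VSS/d.
Carbonaceous O₂ demand = substrate oxidised − cell-mass equivalent = 3101 − 1.42 × 686.4 = 2126 kg O₂/d.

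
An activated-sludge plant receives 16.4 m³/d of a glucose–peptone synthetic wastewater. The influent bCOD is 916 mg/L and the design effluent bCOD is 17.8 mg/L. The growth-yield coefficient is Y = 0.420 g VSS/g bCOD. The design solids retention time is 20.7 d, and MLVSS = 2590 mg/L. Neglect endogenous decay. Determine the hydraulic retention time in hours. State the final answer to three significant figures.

τ ≈ 72.4 h

V·X = Y·Q·ΔS·θ_c gives V = 0.420 × 16.4 × (916 − 17.8) × 20.7 / 2590 = 49.45 m³.
Hydraulic retention time τ = V/Q = 49.45 / 16.4 = 3.015 d = 72.36 h.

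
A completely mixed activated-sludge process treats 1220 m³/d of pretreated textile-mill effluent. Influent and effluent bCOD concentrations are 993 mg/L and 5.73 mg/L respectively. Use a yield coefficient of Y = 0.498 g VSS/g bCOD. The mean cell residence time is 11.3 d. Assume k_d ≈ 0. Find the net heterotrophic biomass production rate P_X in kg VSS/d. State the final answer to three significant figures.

P_X ≈ 600 kg VSS/d

With endogenous decay neglected, the observed yield equals the true yield: Y_obs = Y = 0.498 g VSS/g bCOD.
Mass of bCOD removed per day: Q(S₀ − S) = 1220 × 987.3 g/m³ = 1204 kg/d.
Net biomass production P_X = Y_obs × Q·(S₀ − S) = 0.4980 × 1204 = 599.8 kg VSS/d.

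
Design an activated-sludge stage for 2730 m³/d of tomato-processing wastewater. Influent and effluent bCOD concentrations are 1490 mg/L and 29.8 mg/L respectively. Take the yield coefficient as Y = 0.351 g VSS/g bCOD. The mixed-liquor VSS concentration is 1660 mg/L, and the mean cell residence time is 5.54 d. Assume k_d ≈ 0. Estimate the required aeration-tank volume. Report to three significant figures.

V·X = Y·Q·ΔS·θ_c gives V = 0.351 × 2730 × (1490 − 29.8) × 5.54 / 1660 = 4670 m³.

V ≈ 4670 m³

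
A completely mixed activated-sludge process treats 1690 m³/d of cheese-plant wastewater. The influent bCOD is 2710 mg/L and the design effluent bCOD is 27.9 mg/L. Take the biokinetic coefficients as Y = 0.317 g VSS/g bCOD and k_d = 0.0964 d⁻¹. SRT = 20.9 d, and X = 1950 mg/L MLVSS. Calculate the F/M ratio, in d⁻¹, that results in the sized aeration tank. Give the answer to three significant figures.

F/M ≈ 0.460 d⁻¹

Rearranging the biomass balance for a CMAS with decay, V = Y·Q·ΔS·θ_c / [X·(1+k_d θ_c)] = 0.317 × 1690 × (2710 − 27.9) × 20.9 / [1950 × (1 + 0.0964 × 20.9)] = 3×10^7 / 5879 = 5108 m³.
F/M = applied load / biomass = Q·S₀/(V·X) = 1690 × 2710 / (5108 × 1950) = 0.4598 d⁻¹.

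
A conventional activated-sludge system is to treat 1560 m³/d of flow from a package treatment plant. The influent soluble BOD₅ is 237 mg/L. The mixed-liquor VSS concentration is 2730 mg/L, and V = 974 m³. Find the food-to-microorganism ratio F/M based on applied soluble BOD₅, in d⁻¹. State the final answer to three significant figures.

F/M = applied load / biomass = Q·S₀/(V·X) = 1560 × 237 / (974.0 × 2730) = 0.1390 d⁻¹.

F/M ≈ 0.139 d⁻¹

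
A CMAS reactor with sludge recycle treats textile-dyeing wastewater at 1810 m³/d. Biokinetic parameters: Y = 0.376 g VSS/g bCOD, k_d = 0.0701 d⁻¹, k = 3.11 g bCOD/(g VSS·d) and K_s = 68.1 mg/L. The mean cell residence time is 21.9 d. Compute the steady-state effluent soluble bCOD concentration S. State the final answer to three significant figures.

S ≈ 7.48 mg/L

For a completely mixed reactor with recycle the Lawrence–McCarty relation gives S = K_s·(1 + k_d·θ_c) / [θ_c·(Y·k − k_d) − 1] = 68.1 × (1 + 0.0701 × 21.9) / [21.9 × (0.376 × 3.11 − 0.0701) − 1] = 172.6 / 23.07 = 7.482 mg/L.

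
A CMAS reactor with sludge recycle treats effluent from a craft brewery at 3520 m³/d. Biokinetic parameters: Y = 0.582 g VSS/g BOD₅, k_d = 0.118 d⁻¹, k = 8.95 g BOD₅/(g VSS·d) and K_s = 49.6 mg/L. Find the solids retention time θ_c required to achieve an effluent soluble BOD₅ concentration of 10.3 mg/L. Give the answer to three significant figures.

θ_c ≈ 1.29 d

From 1/θ_c = Y·k·S/(K_s + S) − k_d: Y·k·S/(K_s+S) = 0.582 × 8.95 × 10.3 / (49.6 + 10.3) = 0.8957 d⁻¹.
Then 1/θ_c = μ − k_d = 0.8957 − 0.118 = 0.7777 d⁻¹, giving θ_c = 1.286 d.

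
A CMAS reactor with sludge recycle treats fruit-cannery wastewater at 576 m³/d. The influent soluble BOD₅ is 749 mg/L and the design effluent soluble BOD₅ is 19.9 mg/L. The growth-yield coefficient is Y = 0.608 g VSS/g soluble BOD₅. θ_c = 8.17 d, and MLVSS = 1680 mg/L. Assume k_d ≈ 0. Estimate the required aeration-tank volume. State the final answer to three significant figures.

With k_d = 0 the design equation reduces to V = Y Q (S₀−S) θ_c / X = 0.608 × 576 × (749 − 19.9) × 8.17 / 1680 = 1242 m³.

V ≈ 1240 m³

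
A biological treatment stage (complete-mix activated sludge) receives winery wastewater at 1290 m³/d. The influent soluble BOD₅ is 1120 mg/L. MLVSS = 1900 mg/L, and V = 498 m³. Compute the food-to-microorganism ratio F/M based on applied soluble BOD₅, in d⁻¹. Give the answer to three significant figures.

F/M = Q·S₀ / (V·X) = 1290 × 1120 / (498.0 × 1900) = 1.527 g soluble BOD₅·(g VSS·d)⁻¹.

F/M ≈ 1.53 d⁻¹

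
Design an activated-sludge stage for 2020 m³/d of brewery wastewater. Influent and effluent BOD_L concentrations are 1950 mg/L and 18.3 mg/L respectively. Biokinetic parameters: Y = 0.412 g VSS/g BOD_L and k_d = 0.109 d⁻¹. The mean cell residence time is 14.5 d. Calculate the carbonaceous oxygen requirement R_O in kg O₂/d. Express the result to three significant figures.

R_O ≈ 3020 kg O₂/d

Observed yield with endogenous decay: Y_obs = Y / (1 + k_d·θ_c) = 0.412 / (1 + 0.109 × 14.5) = 0.412 / 2.580 = 0.1597 g VSS/g BOD_L.
Substrate removed = Q·(S₀ − S) = 2020 m³/d × (1950 − 18.3) g/m³ = 3.9×10^6 g/d = 3902 kg/d.
Net sludge production P_X = 0.1597 × 3902 = 623.0 kg VSS/d.
Carbonaceous O₂ demand = substrate oxidised − cell-mass equivalent = 3902 − 1.42 × 623.0 = 3017 kg O₂/d.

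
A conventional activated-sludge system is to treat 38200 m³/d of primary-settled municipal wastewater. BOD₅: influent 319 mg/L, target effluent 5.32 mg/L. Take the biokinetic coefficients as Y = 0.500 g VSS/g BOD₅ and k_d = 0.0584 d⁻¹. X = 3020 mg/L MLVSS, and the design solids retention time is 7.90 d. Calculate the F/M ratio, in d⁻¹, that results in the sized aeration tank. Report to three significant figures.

F/M ≈ 0.376 d⁻¹

Steady-state biomass mass balance: V·X·(1 + k_d·θ_c) = Y·Q·(S₀ − S)·θ_c, so V = 0.500 × 38200 × (319 − 5.32) × 7.90 / [3020 × (1 + 0.0584 × 7.90)] = 4.73×10^7 / 4413 = 10725 m³.
F/M = applied load / biomass = Q·S₀/(V·X) = 38200 × 319 / (10725 × 3020) = 0.3762 d⁻¹.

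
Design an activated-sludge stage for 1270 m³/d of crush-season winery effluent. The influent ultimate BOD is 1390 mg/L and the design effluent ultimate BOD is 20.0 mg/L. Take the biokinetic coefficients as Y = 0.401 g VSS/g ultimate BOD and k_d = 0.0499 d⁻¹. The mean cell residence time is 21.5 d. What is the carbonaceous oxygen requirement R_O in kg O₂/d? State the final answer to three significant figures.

R_O ≈ 1260 kg O₂/d

Correct the yield for decay: Y_obs = Y/(1 + k_d θ_c) = 0.401 / (1 + 0.0499 × 21.5) = 0.401 / 2.073 = 0.1935.
Mass of ultimate BOD removed per day: Q(S₀ − S) = 1270 × 1370 g/m³ = 1740 kg/d.
Biomass synthesised: P_X = Y_obs × 1740 = 336.6 kg VSS/d.
Carbonaceous O₂ demand = substrate oxidised − cell-mass equivalent = 1740 − 1.42 × 336.6 = 1262 kg O₂/d.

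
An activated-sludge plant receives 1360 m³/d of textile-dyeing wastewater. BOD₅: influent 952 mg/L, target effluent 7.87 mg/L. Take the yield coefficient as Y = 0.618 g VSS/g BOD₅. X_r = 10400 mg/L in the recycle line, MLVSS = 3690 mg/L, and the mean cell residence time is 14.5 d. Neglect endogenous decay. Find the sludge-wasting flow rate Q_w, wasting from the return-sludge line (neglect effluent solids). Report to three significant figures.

Q_w ≈ 76.3 m³/d

V·X = Y·Q·ΔS·θ_c gives V = 0.618 × 1360 × (952 − 7.87) × 14.5 / 3690 = 3118 m³.
Q_w = (V·X)/(θ_c X_r) = 3118 × 3690 / (14.5 × 10400) = 76.30 m³/d.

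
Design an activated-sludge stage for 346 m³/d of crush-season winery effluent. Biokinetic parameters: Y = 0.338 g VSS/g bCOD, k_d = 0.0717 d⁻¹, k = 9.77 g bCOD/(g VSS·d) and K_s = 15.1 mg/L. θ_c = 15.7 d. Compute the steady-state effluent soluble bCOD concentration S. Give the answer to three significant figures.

From the Monod/SRT balance for a CMAS, S = K_s·(1+k_d θ_c)/[θ_c·(Y k − k_d) − 1] = 15.1 × (1 + 0.0717 × 15.7) / [15.7 × (0.338 × 9.77 − 0.0717) − 1] = 32.10 / 49.72 = 0.6456 mg/L.

S ≈ 0.646 mg/L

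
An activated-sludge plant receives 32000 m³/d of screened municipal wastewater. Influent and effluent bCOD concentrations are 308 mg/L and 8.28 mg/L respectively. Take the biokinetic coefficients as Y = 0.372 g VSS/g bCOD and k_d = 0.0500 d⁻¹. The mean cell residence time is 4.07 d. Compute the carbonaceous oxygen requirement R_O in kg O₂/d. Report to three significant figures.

R_O ≈ 5380 kg O₂/d

Correct the yield for decay: Y_obs = Y/(1 + k_d θ_c) = 0.372 / (1 + 0.0500 × 4.07) = 0.372 / 1.204 = 0.3091.
Substrate removed = Q·(S₀ − S) = 32000 m³/d × (308 − 8.28) g/m³ = 9.59×10^6 g/d = 9591 kg/d.
Biomass synthesised: P_X = Y_obs × 9591 = 2965 kg VSS/d.
Carbonaceous O₂ demand = substrate oxidised − cell-mass equivalent = 9591 − 1.42 × 2965 = 5381 kg O₂/d.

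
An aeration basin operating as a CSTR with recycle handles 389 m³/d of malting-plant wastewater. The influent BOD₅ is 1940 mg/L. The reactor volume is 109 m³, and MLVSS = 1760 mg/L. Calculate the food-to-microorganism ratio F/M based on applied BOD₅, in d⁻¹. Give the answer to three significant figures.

F/M ≈ 3.93 d⁻¹

Food-to-microorganism ratio F/M = Q S₀ / (V X) = 389 × 1940 / (109.0 × 1760) = 3.934 d⁻¹.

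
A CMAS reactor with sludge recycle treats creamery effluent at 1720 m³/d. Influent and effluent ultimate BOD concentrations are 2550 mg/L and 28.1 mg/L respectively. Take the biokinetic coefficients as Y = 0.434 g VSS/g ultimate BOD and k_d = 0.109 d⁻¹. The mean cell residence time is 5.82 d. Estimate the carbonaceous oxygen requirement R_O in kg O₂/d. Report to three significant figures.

R_O ≈ 2700 kg O₂/d

Y_obs = Y / (1 + k_d θ_c) = 0.434 / (1 + 0.109 × 5.82) = 0.434 / 1.634 = 0.2655.
Substrate removed = Q·(S₀ − S) = 1720 m³/d × (2550 − 28.1) g/m³ = 4.34×10^6 g/d = 4338 kg/d.
Net sludge production P_X = 0.2655 × 4338 = 1152 kg VSS/d.
R_O = Q·ΔS − 1.42 P_X = 4338 − 1636 = 2702 kg O₂/d.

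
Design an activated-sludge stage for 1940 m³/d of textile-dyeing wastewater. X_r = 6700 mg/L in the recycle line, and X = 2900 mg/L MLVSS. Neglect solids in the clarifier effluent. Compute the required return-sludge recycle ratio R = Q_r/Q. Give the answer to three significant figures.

R ≈ 0.763

R = Q_r/Q = X/(X_r − X) = 2900 / (6700 − 2900) = 0.7632.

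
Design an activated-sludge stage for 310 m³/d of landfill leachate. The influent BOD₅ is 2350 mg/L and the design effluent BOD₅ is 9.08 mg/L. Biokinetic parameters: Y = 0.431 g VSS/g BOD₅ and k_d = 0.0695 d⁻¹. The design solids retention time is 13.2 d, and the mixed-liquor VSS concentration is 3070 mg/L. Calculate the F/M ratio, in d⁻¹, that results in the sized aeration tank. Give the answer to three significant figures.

Rearranging the biomass balance for a CMAS with decay, V = Y·Q·ΔS·θ_c / [X·(1+k_d θ_c)] = 0.431 × 310 × (2350 − 9.08) × 13.2 / [3070 × (1 + 0.0695 × 13.2)] = 4.13×10^6 / 5886 = 701.4 m³.
F/M = Q·S₀ / (V·X) = 310 × 2350 / (701.4 × 3070) = 0.3383 g BOD₅·(g VSS·d)⁻¹.

F/M ≈ 0.338 d⁻¹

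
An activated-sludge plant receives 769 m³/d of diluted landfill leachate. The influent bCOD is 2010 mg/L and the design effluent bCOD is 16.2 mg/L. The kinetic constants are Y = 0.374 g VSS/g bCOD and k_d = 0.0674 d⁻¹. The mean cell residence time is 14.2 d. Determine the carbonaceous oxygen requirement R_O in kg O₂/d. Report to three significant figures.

Correct the yield for decay: Y_obs = Y/(1 + k_d θ_c) = 0.374 / (1 + 0.0674 × 14.2) = 0.374 / 1.957 = 0.1911.
Q·(S₀ − S) = 769 × (2010 − 16.2) × 10⁻³ = 1533 kg/d removed.
Net sludge production P_X = 0.1911 × 1533 = 293.0 kg VSS/d.
R_O = Q·(S₀ − S) − 1.42·P_X = 1533 − 1.42 × 293.0 = 1117 kg O₂/d.

R_O ≈ 1120 kg O₂/d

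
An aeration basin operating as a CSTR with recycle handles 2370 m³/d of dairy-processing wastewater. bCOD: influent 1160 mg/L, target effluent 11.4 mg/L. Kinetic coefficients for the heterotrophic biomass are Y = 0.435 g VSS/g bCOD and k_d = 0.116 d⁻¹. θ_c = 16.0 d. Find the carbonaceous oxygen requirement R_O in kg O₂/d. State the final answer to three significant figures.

R_O ≈ 2130 kg O₂/d

Correct the yield for decay: Y_obs = Y/(1 + k_d θ_c) = 0.435 / (1 + 0.116 × 16.0) = 0.435 / 2.856 = 0.1523.
ΔS = 1160 − 11.4 = 1149 mg/L, so the substrate removal rate is 2370 × 1149/1000 = 2722 kg bCOD/d.
Net sludge production P_X = 0.1523 × 2722 = 414.6 kg VSS/d.
R_O = Q·(S₀ − S) − 1.42·P_X = 2722 − 1.42 × 414.6 = 2133 kg O₂/d.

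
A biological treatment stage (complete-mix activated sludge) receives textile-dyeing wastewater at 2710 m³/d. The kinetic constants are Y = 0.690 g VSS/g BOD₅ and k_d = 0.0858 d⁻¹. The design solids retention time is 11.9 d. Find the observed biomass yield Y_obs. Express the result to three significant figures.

The observed yield is Y_obs = Y/(1 + k_d·θ_c) = 0.690 / (1 + 0.0858 × 11.9) = 0.690 / 2.021 = 0.3414 g VSS per g BOD₅ removed.

Y_obs ≈ 0.341 g VSS/g BOD₅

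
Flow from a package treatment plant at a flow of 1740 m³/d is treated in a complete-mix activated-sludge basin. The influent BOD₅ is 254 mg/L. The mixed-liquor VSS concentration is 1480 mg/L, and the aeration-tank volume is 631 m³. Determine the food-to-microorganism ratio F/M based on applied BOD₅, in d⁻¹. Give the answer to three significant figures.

F/M ≈ 0.473 d⁻¹

Food-to-microorganism ratio F/M = Q S₀ / (V X) = 1740 × 254 / (631.0 × 1480) = 0.4733 d⁻¹.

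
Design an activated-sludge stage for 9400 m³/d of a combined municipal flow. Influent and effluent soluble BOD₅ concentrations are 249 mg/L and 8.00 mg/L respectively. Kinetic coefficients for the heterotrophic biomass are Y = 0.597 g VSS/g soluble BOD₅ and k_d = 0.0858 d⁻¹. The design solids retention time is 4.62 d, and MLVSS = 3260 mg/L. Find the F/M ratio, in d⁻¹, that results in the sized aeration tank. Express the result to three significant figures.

Rearranging the biomass balance for a CMAS with decay, V = Y·Q·ΔS·θ_c / [X·(1+k_d θ_c)] = 0.597 × 9400 × (249 − 8.00) × 4.62 / [3260 × (1 + 0.0858 × 4.62)] = 6.25×10^6 / 4552 = 1373 m³.
F/M = Q·S₀ / (V·X) = 9400 × 249 / (1373 × 3260) = 0.5231 g soluble BOD₅·(g VSS·d)⁻¹.

F/M ≈ 0.523 d⁻¹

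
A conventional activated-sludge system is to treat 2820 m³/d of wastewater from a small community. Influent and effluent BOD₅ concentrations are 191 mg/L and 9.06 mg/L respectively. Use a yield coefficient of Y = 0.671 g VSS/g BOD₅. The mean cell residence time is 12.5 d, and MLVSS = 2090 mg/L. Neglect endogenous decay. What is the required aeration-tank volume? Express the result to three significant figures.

With k_d = 0 the design equation reduces to V = Y Q (S₀−S) θ_c / X = 0.671 × 2820 × (191 − 9.06) × 12.5 / 2090 = 2059 m³.

V ≈ 2060 m³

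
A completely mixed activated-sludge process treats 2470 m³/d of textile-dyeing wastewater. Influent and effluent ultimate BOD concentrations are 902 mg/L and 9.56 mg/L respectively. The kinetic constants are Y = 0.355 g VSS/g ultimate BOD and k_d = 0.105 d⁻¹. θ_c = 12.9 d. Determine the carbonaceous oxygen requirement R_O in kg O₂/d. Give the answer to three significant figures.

The observed yield is Y_obs = Y/(1 + k_d·θ_c) = 0.355 / (1 + 0.105 × 12.9) = 0.355 / 2.354 = 0.1508 g VSS per g ultimate BOD removed.
Mass of ultimate BOD removed per day: Q(S₀ − S) = 2470 × 892.4 g/m³ = 2204 kg/d.
Biomass synthesised: P_X = Y_obs × 2204 = 332.4 kg VSS/d.
R_O = Q·(S₀ − S) − 1.42·P_X = 2204 − 1.42 × 332.4 = 1732 kg O₂/d.

R_O ≈ 1730 kg O₂/d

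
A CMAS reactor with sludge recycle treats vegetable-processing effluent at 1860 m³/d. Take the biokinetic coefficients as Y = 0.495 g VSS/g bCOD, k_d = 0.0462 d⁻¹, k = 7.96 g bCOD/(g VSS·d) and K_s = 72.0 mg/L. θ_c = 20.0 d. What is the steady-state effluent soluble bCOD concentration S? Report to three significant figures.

S ≈ 1.80 mg/L

For a completely mixed reactor with recycle the Lawrence–McCarty relation gives S = K_s·(1 + k_d·θ_c) / [θ_c·(Y·k − k_d) − 1] = 72.0 × (1 + 0.0462 × 20.0) / [20.0 × (0.495 × 7.96 − 0.0462) − 1] = 138.5 / 76.88 = 1.802 mg/L.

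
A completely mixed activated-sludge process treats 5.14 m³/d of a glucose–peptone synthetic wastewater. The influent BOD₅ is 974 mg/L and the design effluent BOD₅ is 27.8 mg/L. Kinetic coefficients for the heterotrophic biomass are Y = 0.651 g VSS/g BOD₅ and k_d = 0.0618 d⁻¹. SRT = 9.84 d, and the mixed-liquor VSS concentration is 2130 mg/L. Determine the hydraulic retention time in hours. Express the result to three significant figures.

Rearranging the biomass balance for a CMAS with decay, V = Y·Q·ΔS·θ_c / [X·(1+k_d θ_c)] = 0.651 × 5.14 × (974 − 27.8) × 9.84 / [2130 × (1 + 0.0618 × 9.84)] = 3.12×10^4 / 3425 = 9.095 m³.
HRT = V/Q = 9.095 m³ / 5.14 m³·d⁻¹ = 1.770 d × 24 = 42.47 h.

τ ≈ 42.5 h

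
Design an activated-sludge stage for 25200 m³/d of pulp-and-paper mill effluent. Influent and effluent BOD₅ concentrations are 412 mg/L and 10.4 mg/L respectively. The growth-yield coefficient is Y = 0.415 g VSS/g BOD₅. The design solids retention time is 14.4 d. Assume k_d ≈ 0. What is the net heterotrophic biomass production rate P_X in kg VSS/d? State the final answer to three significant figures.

P_X ≈ 4200 kg VSS/d

Since k_d ≈ 0, Y_obs = Y = 0.415 g VSS/g BOD₅.
Mass of BOD₅ removed per day: Q(S₀ − S) = 25200 × 401.6 g/m³ = 10120 kg/d.
P_X = Y_obs · Q(S₀ − S) = 0.4150 × 10120 = 4200 kg VSS/d.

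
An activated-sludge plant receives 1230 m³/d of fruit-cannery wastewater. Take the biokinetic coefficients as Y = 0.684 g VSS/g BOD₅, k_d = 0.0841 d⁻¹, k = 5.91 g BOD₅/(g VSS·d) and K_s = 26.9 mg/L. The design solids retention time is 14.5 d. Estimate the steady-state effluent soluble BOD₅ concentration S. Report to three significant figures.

For a completely mixed reactor with recycle the Lawrence–McCarty relation gives S = K_s·(1 + k_d·θ_c) / [θ_c·(Y·k − k_d) − 1] = 26.9 × (1 + 0.0841 × 14.5) / [14.5 × (0.684 × 5.91 − 0.0841) − 1] = 59.70 / 56.40 = 1.059 mg/L.

S ≈ 1.06 mg/L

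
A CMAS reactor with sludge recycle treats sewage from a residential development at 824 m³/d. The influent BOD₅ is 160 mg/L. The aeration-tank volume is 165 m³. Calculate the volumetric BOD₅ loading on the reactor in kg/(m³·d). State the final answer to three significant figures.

L_v = Q S₀ / V = 824 × 160 × 10⁻³ / 165.0 = 0.7990 kg/(m³·d).

L_v ≈ 0.799 kg BOD₅/(m³·d)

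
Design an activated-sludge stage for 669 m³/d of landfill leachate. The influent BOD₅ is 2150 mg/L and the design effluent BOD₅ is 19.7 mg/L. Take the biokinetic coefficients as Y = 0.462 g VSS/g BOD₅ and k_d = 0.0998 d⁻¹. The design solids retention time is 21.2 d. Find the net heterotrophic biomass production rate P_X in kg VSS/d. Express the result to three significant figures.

Observed yield with endogenous decay: Y_obs = Y / (1 + k_d·θ_c) = 0.462 / (1 + 0.0998 × 21.2) = 0.462 / 3.116 = 0.1483 g VSS/g BOD₅.
Substrate removed = Q·(S₀ − S) = 669 m³/d × (2150 − 19.7) g/m³ = 1.43×10^6 g/d = 1425 kg/d.
So the net sludge growth is P_X = 0.1483 × 1425 = 211.3 kg VSS/d.

P_X ≈ 211 kg VSS/d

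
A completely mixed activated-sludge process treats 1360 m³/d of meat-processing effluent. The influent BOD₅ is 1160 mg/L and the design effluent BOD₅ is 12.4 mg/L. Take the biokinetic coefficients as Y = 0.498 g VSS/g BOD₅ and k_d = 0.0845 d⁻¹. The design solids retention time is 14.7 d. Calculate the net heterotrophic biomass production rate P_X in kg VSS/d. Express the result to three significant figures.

P_X ≈ 347 kg VSS/d

The observed yield is Y_obs = Y/(1 + k_d·θ_c) = 0.498 / (1 + 0.0845 × 14.7) = 0.498 / 2.242 = 0.2221 g VSS per g BOD₅ removed.
Substrate removed = Q·(S₀ − S) = 1360 m³/d × (1160 − 12.4) g/m³ = 1.56×10^6 g/d = 1561 kg/d.
P_X = Y_obs · Q(S₀ − S) = 0.2221 × 1561 = 346.7 kg VSS/d.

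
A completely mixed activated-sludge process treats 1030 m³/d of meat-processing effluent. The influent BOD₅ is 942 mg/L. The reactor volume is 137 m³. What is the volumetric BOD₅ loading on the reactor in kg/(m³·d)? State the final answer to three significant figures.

L_v ≈ 7.08 kg BOD₅/(m³·d)

Volumetric loading L_v = Q·S₀ / V = 1030 × 942 g/m³ / 137.0 m³ = 7082 g/(m³·d) = 7.082 kg BOD₅/(m³·d).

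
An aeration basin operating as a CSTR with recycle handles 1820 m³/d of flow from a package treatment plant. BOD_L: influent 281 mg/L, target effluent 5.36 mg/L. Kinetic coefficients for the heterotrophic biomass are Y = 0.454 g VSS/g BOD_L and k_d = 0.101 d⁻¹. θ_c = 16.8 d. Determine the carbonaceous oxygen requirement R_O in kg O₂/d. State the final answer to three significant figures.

R_O ≈ 382 kg O₂/d

The observed yield is Y_obs = Y/(1 + k_d·θ_c) = 0.454 / (1 + 0.101 × 16.8) = 0.454 / 2.697 = 0.1683 g VSS per g BOD_L removed.
Q·(S₀ − S) = 1820 × (281 − 5.36) × 10⁻³ = 501.7 kg/d removed.
P_X = Y_obs·Q·(S₀ − S) = 0.1683 × 501.7 = 84.45 kg VSS/d.
R_O = Q·(S₀ − S) − 1.42·P_X = 501.7 − 1.42 × 84.45 = 381.7 kg O₂/d.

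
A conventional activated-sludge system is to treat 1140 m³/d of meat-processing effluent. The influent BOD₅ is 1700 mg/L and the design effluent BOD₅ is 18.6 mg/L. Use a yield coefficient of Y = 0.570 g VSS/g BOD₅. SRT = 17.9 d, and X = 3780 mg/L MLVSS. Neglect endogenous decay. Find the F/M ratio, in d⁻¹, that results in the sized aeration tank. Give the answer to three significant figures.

Biomass mass balance (decay neglected): V·X = Y·Q·(S₀ − S)·θ_c, so V = 0.570 × 1140 × (1700 − 18.6) × 17.9 / 3780 = 5174 m³.
F/M = Q·S₀ / (V·X) = 1140 × 1700 / (5174 × 3780) = 0.09909 g BOD₅·(g VSS·d)⁻¹.

F/M ≈ 0.0991 d⁻¹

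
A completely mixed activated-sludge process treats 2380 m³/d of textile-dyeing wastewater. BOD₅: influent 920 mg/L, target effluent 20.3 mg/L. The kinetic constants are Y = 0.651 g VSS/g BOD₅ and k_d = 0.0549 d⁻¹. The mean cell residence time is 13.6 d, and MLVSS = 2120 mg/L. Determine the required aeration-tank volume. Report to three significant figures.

Steady-state biomass mass balance: V·X·(1 + k_d·θ_c) = Y·Q·(S₀ − S)·θ_c, so V = 0.651 × 2380 × (920 − 20.3) × 13.6 / [2120 × (1 + 0.0549 × 13.6)] = 1.9×10^7 / 3703 = 5120 m³.

V ≈ 5120 m³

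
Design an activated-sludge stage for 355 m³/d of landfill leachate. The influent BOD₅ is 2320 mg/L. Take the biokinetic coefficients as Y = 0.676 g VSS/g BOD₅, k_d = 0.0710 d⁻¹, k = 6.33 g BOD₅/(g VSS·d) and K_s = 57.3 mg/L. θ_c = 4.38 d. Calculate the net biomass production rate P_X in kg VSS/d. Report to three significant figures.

Effluent substrate depends only on kinetics and SRT: S = K_s(1 + k_d θ_c) / [θ_c(Yk − k_d) − 1] = 57.3 × (1 + 0.0710 × 4.38) / [4.38 × (0.676 × 6.33 − 0.0710) − 1] = 75.12 / 17.43 = 4.309 mg/L.
Observed yield with endogenous decay: Y_obs = Y / (1 + k_d·θ_c) = 0.676 / (1 + 0.0710 × 4.38) = 0.676 / 1.311 = 0.5156 g VSS/g BOD₅.
Substrate removed = Q·(S₀ − S) = 355 m³/d × (2320 − 4.31) g/m³ = 8.22×10^5 g/d = 822.1 kg/d.
Biomass produced: P_X = Y_obs·Q·ΔS = 0.5156 × 822.1 ≈ 423.9 kg VSS/d.

P_X ≈ 424 kg VSS/d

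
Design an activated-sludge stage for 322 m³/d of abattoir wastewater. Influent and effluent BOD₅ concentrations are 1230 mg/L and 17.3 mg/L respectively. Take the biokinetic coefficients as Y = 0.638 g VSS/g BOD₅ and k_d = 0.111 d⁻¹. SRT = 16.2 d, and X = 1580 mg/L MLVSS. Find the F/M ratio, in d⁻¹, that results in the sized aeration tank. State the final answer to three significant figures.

F/M ≈ 0.275 d⁻¹

From the SRT design equation V = Y Q (S₀−S) θ_c / [X (1 + k_d θ_c)] = 0.638 × 322 × (1230 − 17.3) × 16.2 / [1580 × (1 + 0.111 × 16.2)] = 4.04×10^6 / 4421 = 912.9 m³.
F/M = applied load / biomass = Q·S₀/(V·X) = 322 × 1230 / (912.9 × 1580) = 0.2746 d⁻¹.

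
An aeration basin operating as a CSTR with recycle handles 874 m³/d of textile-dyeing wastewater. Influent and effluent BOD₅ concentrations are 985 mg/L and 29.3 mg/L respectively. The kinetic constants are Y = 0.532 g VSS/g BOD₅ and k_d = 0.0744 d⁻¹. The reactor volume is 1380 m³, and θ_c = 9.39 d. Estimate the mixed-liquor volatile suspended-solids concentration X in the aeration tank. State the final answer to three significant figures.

X ≈ 1780 mg/L

From V·X·(1 + k_d·θ_c) = Y·Q·(S₀ − S)·θ_c: X = 0.532 × 874 × (985 − 29.3) × 9.39 / [1380 × (1 + 0.0744 × 9.39)] = 1780 mg/L.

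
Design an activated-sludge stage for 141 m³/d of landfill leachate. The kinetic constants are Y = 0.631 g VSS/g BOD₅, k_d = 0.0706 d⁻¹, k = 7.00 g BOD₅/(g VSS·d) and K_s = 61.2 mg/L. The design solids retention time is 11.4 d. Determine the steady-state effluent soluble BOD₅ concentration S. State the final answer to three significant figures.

S ≈ 2.28 mg/L

For a completely mixed reactor with recycle the Lawrence–McCarty relation gives S = K_s·(1 + k_d·θ_c) / [θ_c·(Y·k − k_d) − 1] = 61.2 × (1 + 0.0706 × 11.4) / [11.4 × (0.631 × 7.00 − 0.0706) − 1] = 110.5 / 48.55 = 2.275 mg/L.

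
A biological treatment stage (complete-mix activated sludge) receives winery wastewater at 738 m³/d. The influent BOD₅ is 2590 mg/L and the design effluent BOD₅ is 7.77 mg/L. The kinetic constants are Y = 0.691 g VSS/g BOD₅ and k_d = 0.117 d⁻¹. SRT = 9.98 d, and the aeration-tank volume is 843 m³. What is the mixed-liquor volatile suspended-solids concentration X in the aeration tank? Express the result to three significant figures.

From V·X·(1 + k_d·θ_c) = Y·Q·(S₀ − S)·θ_c: X = 0.691 × 738 × (2590 − 7.77) × 9.98 / [843 × (1 + 0.117 × 9.98)] = 7192 mg/L.

X ≈ 7190 mg/L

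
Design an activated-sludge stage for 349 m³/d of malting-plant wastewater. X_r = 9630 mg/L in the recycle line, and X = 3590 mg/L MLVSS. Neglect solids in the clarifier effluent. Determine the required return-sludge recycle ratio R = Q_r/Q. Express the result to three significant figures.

R = Q_r/Q = X/(X_r − X) = 3590 / (9630 − 3590) = 0.5944.

R ≈ 0.594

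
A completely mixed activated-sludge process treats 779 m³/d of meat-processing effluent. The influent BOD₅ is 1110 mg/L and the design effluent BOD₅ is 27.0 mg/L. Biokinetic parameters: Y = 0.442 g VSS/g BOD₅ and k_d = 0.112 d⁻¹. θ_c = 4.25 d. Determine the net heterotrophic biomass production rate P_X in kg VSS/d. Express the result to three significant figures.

Y_obs = Y / (1 + k_d θ_c) = 0.442 / (1 + 0.112 × 4.25) = 0.442 / 1.476 = 0.2995.
Substrate removed = Q·(S₀ − S) = 779 m³/d × (1110 − 27.0) g/m³ = 8.44×10^5 g/d = 843.7 kg/d.
Biomass produced: P_X = Y_obs·Q·ΔS = 0.2995 × 843.7 ≈ 252.6 kg VSS/d.

P_X ≈ 253 kg VSS/d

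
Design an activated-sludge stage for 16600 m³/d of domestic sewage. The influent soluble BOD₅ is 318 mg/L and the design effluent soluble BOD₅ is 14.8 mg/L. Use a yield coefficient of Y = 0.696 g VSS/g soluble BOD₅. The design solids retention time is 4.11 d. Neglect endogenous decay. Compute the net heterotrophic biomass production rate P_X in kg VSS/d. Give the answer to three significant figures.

P_X ≈ 3500 kg VSS/d

No decay correction is needed, so Y_obs = Y = 0.696.
ΔS = 318 − 14.8 = 303.2 mg/L, so the substrate removal rate is 16600 × 303.2/1000 = 5033 kg soluble BOD₅/d.
P_X = Y_obs · Q(S₀ − S) = 0.6960 × 5033 = 3503 kg VSS/d.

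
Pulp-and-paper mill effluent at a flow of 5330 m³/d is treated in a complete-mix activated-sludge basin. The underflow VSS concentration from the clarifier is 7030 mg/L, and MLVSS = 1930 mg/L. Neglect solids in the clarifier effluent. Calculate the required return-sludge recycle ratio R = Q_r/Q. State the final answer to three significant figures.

Solids balance on the clarifier gives (1+R)X = R·X_r, so R = X/(X_r − X) = 1930 / (7030 − 1930) = 0.3784.

R ≈ 0.378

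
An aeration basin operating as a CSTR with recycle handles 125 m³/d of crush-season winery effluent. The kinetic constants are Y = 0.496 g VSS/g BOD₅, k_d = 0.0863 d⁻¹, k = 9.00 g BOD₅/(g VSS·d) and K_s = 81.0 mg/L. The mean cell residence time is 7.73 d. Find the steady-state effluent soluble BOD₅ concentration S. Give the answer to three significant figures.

For a completely mixed reactor with recycle the Lawrence–McCarty relation gives S = K_s·(1 + k_d·θ_c) / [θ_c·(Y·k − k_d) − 1] = 81.0 × (1 + 0.0863 × 7.73) / [7.73 × (0.496 × 9.00 − 0.0863) − 1] = 135.0 / 32.84 = 4.112 mg/L.

S ≈ 4.11 mg/L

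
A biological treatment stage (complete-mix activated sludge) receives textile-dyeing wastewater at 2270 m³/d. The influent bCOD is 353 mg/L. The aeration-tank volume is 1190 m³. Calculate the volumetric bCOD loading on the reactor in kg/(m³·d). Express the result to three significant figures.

L_v = Q S₀ / V = 2270 × 353 × 10⁻³ / 1190 = 0.6734 kg/(m³·d).

L_v ≈ 0.673 kg bCOD/(m³·d)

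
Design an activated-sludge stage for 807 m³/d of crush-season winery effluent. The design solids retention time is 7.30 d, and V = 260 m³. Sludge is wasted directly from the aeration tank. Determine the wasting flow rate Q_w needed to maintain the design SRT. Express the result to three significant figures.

Q_w ≈ 35.6 m³/d

For wasting at MLVSS concentration, Q_w = V/θ_c = 260.0/7.30 = 35.62 m³/d.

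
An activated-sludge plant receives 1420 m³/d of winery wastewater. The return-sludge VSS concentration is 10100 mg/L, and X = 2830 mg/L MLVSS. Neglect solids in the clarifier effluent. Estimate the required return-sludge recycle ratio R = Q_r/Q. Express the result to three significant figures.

R ≈ 0.389

R = Q_r/Q = X/(X_r − X) = 2830 / (10100 − 2830) = 0.3893.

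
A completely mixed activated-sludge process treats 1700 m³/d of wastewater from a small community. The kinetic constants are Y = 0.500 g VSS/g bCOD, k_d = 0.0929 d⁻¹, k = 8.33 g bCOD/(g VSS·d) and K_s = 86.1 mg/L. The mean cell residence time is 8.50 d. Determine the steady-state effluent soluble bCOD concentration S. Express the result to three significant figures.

For a completely mixed reactor with recycle the Lawrence–McCarty relation gives S = K_s·(1 + k_d·θ_c) / [θ_c·(Y·k − k_d) − 1] = 86.1 × (1 + 0.0929 × 8.50) / [8.50 × (0.500 × 8.33 − 0.0929) − 1] = 154.1 / 33.61 = 4.584 mg/L.

S ≈ 4.58 mg/L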